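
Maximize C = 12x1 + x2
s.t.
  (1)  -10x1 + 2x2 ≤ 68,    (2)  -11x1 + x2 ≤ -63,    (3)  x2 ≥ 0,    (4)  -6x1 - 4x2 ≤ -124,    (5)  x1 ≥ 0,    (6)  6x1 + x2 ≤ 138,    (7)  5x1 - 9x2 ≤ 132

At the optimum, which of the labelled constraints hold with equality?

Feasible corners and C = 12x1 + x2:
  (188/25, 493/25) → C = 2749/25
  (201/17, 1140/17) → C = 3552/17
  (62/3, 0) → C = 248
  (23, 0) → C = 276

The maximum is at (23, 0). Substituting into each constraint, equality holds for (3) and (6); the remaining constraints have slack.

(3) and (6)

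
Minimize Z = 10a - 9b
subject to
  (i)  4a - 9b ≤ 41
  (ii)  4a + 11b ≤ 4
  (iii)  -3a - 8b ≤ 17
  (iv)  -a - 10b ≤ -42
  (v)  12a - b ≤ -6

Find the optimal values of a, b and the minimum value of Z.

Corner points and Z = 10a - 9b:
  (-219, 80) → Z = -2910
  (-422/29, 164/29) → Z = -5696/29
  (-23, 13/2) → Z = -577/2

a = -219, b = 80, minimum Z = -2910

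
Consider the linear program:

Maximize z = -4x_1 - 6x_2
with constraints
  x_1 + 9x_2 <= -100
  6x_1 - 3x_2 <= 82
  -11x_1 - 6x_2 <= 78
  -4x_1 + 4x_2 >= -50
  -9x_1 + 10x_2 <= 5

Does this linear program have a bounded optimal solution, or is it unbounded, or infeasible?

Extreme points and z = -4x_1 - 6x_2:
  (-34/31, -1022/93) → z = 2180/31
  (5/4, -45/4) → z = 125/2
  (-3/17, -431/34) → z = 1305/17
The feasible region has finitely many vertices and no improving ray; the maximum is 1305/17 at (-3/17, -431/34).

bounded optimum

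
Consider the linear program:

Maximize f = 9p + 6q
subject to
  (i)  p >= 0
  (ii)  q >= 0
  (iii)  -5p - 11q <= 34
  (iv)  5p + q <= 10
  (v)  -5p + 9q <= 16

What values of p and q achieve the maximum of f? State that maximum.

Extreme points and f = 9p + 6q:
  (0, 0) → f = 0
  (0, 16/9) → f = 32/3
  (2, 0) → f = 18
  (37/25, 13/5) → f = 723/25

The optimum lies where 5p + q = 10 and -5p + 9q = 16.
Solving simultaneously gives p = 37/25, q = 13/5.

p = 37/25, q = 13/5, maximum f = 723/25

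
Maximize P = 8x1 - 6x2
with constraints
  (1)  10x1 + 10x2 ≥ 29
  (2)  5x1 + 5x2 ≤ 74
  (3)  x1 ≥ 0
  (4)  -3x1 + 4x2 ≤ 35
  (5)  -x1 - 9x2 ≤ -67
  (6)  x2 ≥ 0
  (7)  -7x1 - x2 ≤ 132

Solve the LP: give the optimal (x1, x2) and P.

The binding constraints are 5x1 + 5x2 = 74 and -x1 - 9x2 = -67.
Solving simultaneously gives x1 = 331/40, x2 = 261/40.

x1 = 331/40, x2 = 261/40, maximum P = 541/20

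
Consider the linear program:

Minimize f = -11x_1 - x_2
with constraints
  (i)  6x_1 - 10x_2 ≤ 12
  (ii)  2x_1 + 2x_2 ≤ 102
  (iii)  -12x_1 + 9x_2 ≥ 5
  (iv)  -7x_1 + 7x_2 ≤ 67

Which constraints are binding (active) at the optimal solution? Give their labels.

(ii) and (iii)

Extreme points and f = -11x_1 - x_2:
  (-79/33, -29/11) → f = 956/33
  (-377/14, -243/14) → f = 2195/7
  (454/21, 617/21) → f = -5611/21
  (145/7, 212/7) → f = -1807/7

The minimum is at (454/21, 617/21). Substituting into each constraint, equality holds for (ii) and (iii); the remaining constraints have slack.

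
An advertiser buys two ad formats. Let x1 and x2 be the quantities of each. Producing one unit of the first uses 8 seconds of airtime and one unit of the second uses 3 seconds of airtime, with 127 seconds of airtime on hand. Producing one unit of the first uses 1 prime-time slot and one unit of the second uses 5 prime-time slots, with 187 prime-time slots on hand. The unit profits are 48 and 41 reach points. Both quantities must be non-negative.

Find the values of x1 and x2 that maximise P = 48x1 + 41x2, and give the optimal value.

x1 = 2, x2 = 37, maximum P = 1613

Corner points and P = 48x1 + 41x2:
  (0, 0) → P = 0
  (0, 187/5) → P = 7667/5
  (127/8, 0) → P = 762
  (2, 37) → P = 1613

The binding constraints are 8x1 + 3x2 = 127 and x1 + 5x2 = 187.
Solving simultaneously gives x1 = 2, x2 = 37.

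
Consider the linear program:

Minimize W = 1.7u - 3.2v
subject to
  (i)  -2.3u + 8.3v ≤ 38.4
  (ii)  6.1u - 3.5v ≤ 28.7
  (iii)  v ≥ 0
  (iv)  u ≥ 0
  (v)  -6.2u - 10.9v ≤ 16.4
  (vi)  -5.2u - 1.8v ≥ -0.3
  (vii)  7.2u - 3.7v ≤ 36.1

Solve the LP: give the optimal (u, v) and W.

Feasible corners and W = 1.7u - 3.2v:
  (0, 0) → W = 0
  (3/52, 0) → W = 51/520
  (0, 1/6) → W = -8/15

u = 0, v = 1/6, minimum W = -8/15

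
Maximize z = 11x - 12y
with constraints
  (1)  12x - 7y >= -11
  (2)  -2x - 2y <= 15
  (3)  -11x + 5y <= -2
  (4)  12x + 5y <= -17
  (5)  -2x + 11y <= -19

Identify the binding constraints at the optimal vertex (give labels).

(2) and (4)

Vertices and z = 11x - 12y:
  (-71/32, -169/32) → z = 1247/32
  (41/14, -73/7) → z = 2203/14
  (-73/111, -205/111) → z = 1657/111
  (-46/71, -131/71) → z = 1066/71

The maximum is at (41/14, -73/7). Substituting into each constraint, equality holds for (2) and (4); the remaining constraints have slack.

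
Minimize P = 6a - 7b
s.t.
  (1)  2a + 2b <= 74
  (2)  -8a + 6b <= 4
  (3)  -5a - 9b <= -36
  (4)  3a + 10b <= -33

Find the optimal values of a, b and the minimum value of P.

Corner points and P = 6a - 7b:
  (297/4, -149/4) → P = 2825/4
  (403/7, -144/7) → P = 3426/7
  (657/23, -273/23) → P = 5853/23

a = 657/23, b = -273/23, minimum P = 5853/23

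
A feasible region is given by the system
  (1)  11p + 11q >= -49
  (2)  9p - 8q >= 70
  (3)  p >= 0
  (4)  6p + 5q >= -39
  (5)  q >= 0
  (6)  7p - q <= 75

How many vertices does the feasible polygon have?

The feasible vertices (each the meet of two boundaries and inside every other half-plane) are:
  (70/9, 0)
  (530/47, 185/47)
  (75/7, 0)

3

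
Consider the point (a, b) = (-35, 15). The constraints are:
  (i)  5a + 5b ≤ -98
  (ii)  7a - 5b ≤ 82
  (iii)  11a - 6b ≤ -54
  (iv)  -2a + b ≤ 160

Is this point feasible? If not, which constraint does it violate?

feasible

(i): -100 ≤ -98 ✓
(ii): -320 ≤ 82 ✓
(iii): -475 ≤ -54 ✓
(iv): 85 ≤ 160 ✓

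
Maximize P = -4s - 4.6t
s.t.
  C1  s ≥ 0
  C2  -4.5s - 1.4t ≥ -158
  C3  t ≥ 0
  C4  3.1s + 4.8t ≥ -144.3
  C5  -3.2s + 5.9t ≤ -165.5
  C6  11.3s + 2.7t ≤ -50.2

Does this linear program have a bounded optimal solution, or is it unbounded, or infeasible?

infeasible

The boundaries s = 0 and 3.1s + 4.8t = -144.3 meet at (0, -30.0625), but that point violates t ≥ 0. Every candidate vertex is excluded by some other constraint, so the feasible region is empty.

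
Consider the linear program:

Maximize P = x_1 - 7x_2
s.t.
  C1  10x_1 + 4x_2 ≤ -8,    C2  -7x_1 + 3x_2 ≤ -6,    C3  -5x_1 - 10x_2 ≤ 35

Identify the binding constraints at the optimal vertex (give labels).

Vertices and P = x_1 - 7x_2:
  (0, -2) → P = 14
  (3/4, -31/8) → P = 223/8
  (-9/17, -55/17) → P = 376/17

The maximum is at (3/4, -31/8). Substituting into each constraint, equality holds for C1 and C3; the remaining constraints have slack.

C1 and C3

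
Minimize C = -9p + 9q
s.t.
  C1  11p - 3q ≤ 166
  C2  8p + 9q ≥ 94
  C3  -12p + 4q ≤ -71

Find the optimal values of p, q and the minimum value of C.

p = 592/41, q = -98/41, minimum C = -6210/41

Feasible corners and C = -9p + 9q:
  (592/41, -98/41) → C = -6210/41
  (451/8, 1211/8) → C = 855
  (29/4, 4) → C = -117/4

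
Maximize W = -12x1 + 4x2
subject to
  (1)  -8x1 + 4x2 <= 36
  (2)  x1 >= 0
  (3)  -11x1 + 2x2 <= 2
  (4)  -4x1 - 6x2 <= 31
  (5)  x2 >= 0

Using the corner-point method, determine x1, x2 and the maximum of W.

Vertices and W = -12x1 + 4x2:
  (16/7, 95/7) → W = 188/7
  (0, 1) → W = 4
  (0, 0) → W = 0
The feasible region is unbounded (it extends along (1, 2), (1, 0)), but W strictly decreases along every unbounded feasible direction, so there is no improving ray and the maximum is attained at a vertex.

The binding constraints are -8x1 + 4x2 = 36 and -11x1 + 2x2 = 2.
Solving simultaneously gives x1 = 16/7, x2 = 95/7.

x1 = 16/7, x2 = 95/7, maximum W = 188/7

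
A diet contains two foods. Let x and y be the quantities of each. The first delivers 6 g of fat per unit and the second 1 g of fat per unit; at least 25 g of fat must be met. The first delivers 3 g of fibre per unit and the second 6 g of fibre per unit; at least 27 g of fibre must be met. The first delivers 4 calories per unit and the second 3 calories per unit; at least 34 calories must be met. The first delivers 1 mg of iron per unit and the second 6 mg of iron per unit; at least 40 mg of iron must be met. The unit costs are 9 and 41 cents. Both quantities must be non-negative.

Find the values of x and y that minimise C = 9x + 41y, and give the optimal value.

x = 4, y = 6, minimum C = 282

Extreme points and C = 9x + 41y:
  (0, 25) → C = 1025
  (40, 0) → C = 360
  (41/14, 52/7) → C = 4633/14
  (4, 6) → C = 282
The feasible region is unbounded (it extends along (0, 1), (1, 0)), but C strictly increases along every unbounded feasible direction, so there is no improving ray and the minimum is attained at a vertex.

The binding constraints are 4x + 3y = 34 and x + 6y = 40.
Solving simultaneously gives x = 4, y = 6.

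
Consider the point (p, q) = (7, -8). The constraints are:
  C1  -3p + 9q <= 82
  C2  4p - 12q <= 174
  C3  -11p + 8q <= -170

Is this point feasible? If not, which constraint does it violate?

not feasible — violates C3

Constraint C3: -11p + 8q = -141, which is not ≤ -170. All other constraints are satisfied.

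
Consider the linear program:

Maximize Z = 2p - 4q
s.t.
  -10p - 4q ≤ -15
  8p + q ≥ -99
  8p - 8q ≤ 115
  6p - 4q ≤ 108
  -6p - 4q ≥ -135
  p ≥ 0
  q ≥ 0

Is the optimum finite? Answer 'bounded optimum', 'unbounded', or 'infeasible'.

Feasible corners and Z = 2p - 4q:
  (0, 15/4) → Z = -15
  (3/2, 0) → Z = 3
  (77/4, 39/8) → Z = 19
  (115/8, 0) → Z = 115/4
  (0, 135/4) → Z = -135
The feasible region has finitely many vertices and no improving ray; the maximum is 115/4 at (115/8, 0).

bounded optimum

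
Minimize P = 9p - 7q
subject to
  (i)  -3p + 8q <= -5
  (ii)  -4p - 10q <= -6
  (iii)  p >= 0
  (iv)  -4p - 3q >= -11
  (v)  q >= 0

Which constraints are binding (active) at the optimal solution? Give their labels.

Corner points and P = 9p - 7q:
  (103/41, 13/41) → P = 836/41
  (5/3, 0) → P = 15
  (11/4, 0) → P = 99/4

The minimum is at (5/3, 0). Substituting into each constraint, equality holds for (i) and (v); the remaining constraints have slack.

(i) and (v)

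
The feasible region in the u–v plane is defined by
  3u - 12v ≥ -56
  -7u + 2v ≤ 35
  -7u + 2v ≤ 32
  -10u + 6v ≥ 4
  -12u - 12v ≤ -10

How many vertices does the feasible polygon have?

3

The feasible vertices (each the meet of two boundaries and inside every other half-plane) are:
  (48/17, 274/51)
  (-46/15, 39/10)
  (1/16, 37/48)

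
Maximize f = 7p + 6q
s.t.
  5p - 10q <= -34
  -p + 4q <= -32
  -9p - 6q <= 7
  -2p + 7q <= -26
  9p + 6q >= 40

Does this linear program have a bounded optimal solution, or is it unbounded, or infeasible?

infeasible

The boundaries -p + 4q = -32 and 9p + 6q = 40 meet at (176/21, -124/21), but that point violates 5p - 10q ≤ -34. Every candidate vertex is excluded by some other constraint, so the feasible region is empty.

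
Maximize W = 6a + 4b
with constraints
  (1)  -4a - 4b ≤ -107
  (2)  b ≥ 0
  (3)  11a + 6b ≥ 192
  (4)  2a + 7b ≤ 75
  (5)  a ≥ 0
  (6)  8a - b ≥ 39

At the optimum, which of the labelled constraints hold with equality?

Corner points and W = 6a + 4b:
  (107/4, 0) → W = 321/2
  (449/20, 43/10) → W = 1519/10
  (75/2, 0) → W = 225

The maximum is at (75/2, 0). Substituting into each constraint, equality holds for (2) and (4); the remaining constraints have slack.

(2) and (4)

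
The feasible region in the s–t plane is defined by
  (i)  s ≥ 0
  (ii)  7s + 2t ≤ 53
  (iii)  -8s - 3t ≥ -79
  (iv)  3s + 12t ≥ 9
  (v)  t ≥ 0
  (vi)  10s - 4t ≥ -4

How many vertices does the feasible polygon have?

Intersecting each pair of boundary lines and keeping only the points that satisfy every inequality leaves:
  (0, 3/4)
  (0, 1)
  (53/7, 0)
  (17/4, 93/8)
  (3, 0)

5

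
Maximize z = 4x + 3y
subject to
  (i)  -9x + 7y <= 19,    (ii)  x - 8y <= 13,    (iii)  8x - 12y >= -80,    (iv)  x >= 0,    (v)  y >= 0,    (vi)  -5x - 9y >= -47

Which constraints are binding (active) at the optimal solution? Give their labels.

Corner points and z = 4x + 3y:
  (0, 19/7) → z = 57/7
  (79/58, 259/58) → z = 1093/58
  (0, 0) → z = 0
  (47/5, 0) → z = 188/5

The maximum is at (47/5, 0). Substituting into each constraint, equality holds for (v) and (vi); the remaining constraints have slack.

(v) and (vi)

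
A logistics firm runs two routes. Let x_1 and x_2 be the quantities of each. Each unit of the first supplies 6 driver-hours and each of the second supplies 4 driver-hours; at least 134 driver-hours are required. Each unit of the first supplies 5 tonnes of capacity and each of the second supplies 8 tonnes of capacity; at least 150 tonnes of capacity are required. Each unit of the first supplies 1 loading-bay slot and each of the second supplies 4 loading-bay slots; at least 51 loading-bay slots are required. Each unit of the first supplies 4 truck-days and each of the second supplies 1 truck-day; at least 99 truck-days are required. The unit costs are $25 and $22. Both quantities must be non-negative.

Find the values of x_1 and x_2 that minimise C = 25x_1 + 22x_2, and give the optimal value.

Extreme points and C = 25x_1 + 22x_2:
  (0, 99) → C = 2178
  (51, 0) → C = 1275
  (23, 7) → C = 729
The feasible region is unbounded (it extends along (0, 1), (1, 0)), but C strictly increases along every unbounded feasible direction, so there is no improving ray and the minimum is attained at a vertex.

x_1 = 23, x_2 = 7, minimum C = 729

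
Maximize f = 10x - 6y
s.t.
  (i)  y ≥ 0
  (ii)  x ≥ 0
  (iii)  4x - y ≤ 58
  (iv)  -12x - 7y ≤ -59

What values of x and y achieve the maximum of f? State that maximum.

x = 29/2, y = 0, maximum f = 145

Corner points and f = 10x - 6y:
  (29/2, 0) → f = 145
  (59/12, 0) → f = 295/6
  (0, 59/7) → f = -354/7
The feasible region is unbounded (it extends along (0, 1), (1, 4)), but f strictly decreases along every unbounded feasible direction, so there is no improving ray and the maximum is attained at a vertex.

The optimum lies where y = 0 and 4x - y = 58.
Solving simultaneously gives x = 29/2, y = 0.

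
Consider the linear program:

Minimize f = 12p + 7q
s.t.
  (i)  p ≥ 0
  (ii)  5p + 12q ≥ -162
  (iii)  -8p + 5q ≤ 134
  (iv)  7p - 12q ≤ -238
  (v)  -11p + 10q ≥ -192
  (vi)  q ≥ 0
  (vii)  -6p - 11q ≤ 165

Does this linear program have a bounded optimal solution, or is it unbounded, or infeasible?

bounded optimum

Feasible corners and f = 12p + 7q:
  (0, 134/5) → f = 938/5
  (0, 119/6) → f = 833/6
  (2342/31, 1981/31) → f = 41971/31
The feasible region has finitely many vertices and no improving ray; the minimum is 833/6 at (0, 119/6).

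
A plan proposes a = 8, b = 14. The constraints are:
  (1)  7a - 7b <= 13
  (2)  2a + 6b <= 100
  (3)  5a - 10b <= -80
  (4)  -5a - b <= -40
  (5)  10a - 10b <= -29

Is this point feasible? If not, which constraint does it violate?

feasible

(1): -42 ≤ 13 ✓
(2): 100 ≤ 100 ✓
(3): -100 ≤ -80 ✓
(4): -54 ≤ -40 ✓
(5): -60 ≤ -29 ✓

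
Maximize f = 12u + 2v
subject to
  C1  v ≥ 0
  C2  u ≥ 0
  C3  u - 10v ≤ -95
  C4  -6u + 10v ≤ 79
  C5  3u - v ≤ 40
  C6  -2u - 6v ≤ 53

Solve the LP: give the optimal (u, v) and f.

u = 479/24, v = 159/8, maximum f = 1117/4

Corner points and f = 12u + 2v:
  (16/5, 491/50) → f = 1451/25
  (495/29, 325/29) → f = 6590/29
  (479/24, 159/8) → f = 1117/4

The binding constraints are -6u + 10v = 79 and 3u - v = 40.
Solving simultaneously gives u = 479/24, v = 159/8.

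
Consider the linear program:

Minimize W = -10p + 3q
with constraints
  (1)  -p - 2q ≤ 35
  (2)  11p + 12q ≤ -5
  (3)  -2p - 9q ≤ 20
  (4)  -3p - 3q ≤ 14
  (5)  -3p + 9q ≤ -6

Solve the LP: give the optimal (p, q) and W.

Extreme points and W = -10p + 3q:
  (13/5, -14/5) → W = -172/5
  (1/5, -3/5) → W = -19/5
  (-14/5, -8/5) → W = 116/5

p = 13/5, q = -14/5, minimum W = -172/5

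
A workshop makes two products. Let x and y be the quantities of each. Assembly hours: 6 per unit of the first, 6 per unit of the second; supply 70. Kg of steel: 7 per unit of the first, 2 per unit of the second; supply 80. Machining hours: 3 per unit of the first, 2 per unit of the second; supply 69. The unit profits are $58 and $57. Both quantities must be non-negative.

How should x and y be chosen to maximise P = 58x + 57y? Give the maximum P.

x = 34/3, y = 1/3, maximum P = 2029/3

Feasible corners and P = 58x + 57y:
  (0, 0) → P = 0
  (0, 35/3) → P = 665
  (80/7, 0) → P = 4640/7
  (34/3, 1/3) → P = 2029/3

The binding constraints are 6x + 6y = 70 and 7x + 2y = 80.
Solving simultaneously gives x = 34/3, y = 1/3.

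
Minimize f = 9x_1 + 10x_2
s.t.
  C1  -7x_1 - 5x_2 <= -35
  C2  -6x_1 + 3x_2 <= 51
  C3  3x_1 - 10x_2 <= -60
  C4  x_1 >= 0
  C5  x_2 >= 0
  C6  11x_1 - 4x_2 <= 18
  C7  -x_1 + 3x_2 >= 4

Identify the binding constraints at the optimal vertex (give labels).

C1 and C3

Feasible corners and f = 9x_1 + 10x_2:
  (10/17, 105/17) → f = 1140/17
  (0, 7) → f = 70
  (0, 17) → f = 170
  (86/3, 223/3) → f = 3004/3
  (30/7, 51/7) → f = 780/7

The minimum is at (10/17, 105/17). Substituting into each constraint, equality holds for C1 and C3; the remaining constraints have slack.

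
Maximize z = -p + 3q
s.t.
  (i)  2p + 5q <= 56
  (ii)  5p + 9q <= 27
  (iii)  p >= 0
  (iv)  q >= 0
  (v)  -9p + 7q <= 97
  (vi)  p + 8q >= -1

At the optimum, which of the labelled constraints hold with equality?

(ii) and (iii)

Feasible corners and z = -p + 3q:
  (0, 3) → z = 9
  (27/5, 0) → z = -27/5
  (0, 0) → z = 0

The maximum is at (0, 3). Substituting into each constraint, equality holds for (ii) and (iii); the remaining constraints have slack.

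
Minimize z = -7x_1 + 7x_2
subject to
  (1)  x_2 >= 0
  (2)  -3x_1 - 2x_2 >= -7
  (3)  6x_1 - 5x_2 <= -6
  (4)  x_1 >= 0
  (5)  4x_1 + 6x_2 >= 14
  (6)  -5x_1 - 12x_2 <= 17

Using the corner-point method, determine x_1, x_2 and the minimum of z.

x_1 = 17/28, x_2 = 27/14, minimum z = 37/4

Extreme points and z = -7x_1 + 7x_2:
  (23/27, 20/9) → z = 259/27
  (0, 7/2) → z = 49/2
  (17/28, 27/14) → z = 37/4
  (0, 7/3) → z = 49/3

The optimum lies where 6x_1 - 5x_2 = -6 and 4x_1 + 6x_2 = 14.
Solving simultaneously gives x_1 = 17/28, x_2 = 27/14.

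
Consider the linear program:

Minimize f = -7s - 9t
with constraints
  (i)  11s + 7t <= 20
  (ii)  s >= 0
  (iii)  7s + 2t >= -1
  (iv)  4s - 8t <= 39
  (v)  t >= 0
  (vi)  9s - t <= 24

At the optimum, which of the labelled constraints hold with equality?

(i) and (ii)

Corner points and f = -7s - 9t:
  (0, 20/7) → f = -180/7
  (20/11, 0) → f = -140/11
  (0, 0) → f = 0

The minimum is at (0, 20/7). Substituting into each constraint, equality holds for (i) and (ii); the remaining constraints have slack.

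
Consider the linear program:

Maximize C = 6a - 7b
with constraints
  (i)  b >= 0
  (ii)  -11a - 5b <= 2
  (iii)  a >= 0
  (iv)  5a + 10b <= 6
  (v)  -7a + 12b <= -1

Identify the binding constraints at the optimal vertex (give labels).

(i) and (iv)

Vertices and C = 6a - 7b:
  (6/5, 0) → C = 36/5
  (1/7, 0) → C = 6/7
  (41/65, 37/130) → C = 233/130

The maximum is at (6/5, 0). Substituting into each constraint, equality holds for (i) and (iv); the remaining constraints have slack.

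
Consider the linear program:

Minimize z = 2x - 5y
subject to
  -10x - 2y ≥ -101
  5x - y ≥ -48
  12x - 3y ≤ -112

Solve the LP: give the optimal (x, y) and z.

x = 1/4, y = 197/4, minimum z = -983/4

Extreme points and z = 2x - 5y:
  (1/4, 197/4) → z = -983/4
  (79/54, 1166/27) → z = -213
  (-32/3, -16/3) → z = 16/3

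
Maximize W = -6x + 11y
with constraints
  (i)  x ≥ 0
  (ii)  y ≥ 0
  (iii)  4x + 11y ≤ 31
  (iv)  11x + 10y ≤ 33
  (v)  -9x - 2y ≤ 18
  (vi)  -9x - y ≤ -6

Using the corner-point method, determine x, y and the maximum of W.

Vertices and W = -6x + 11y:
  (3, 0) → W = -18
  (2/3, 0) → W = -4
  (53/81, 209/81) → W = 1981/81
  (7/19, 51/19) → W = 519/19

The optimum lies where 4x + 11y = 31 and -9x - y = -6.
Solving simultaneously gives x = 7/19, y = 51/19.

x = 7/19, y = 51/19, maximum W = 519/19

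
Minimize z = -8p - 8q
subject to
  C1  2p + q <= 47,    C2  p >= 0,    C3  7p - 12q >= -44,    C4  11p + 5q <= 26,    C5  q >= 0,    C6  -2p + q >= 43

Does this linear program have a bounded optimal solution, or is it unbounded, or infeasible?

The boundaries p = 0 and 7p - 12q = -44 meet at (0, 11/3), but that point violates -2p + q ≥ 43. Every candidate vertex is excluded by some other constraint, so the feasible region is empty.

infeasible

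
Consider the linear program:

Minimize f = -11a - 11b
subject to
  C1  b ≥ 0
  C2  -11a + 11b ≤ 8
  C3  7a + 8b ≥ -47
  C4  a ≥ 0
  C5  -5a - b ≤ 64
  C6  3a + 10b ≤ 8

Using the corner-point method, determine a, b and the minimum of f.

a = 8/3, b = 0, minimum f = -88/3

Vertices and f = -11a - 11b:
  (0, 0) → f = 0
  (8/3, 0) → f = -88/3
  (0, 8/11) → f = -8
  (8/143, 112/143) → f = -120/13

At the optimal vertex, b = 0 and 3a + 10b = 8.
Solving simultaneously gives a = 8/3, b = 0.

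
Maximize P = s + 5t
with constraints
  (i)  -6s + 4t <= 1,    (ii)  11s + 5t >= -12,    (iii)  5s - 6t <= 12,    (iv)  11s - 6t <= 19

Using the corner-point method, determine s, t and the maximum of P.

Extreme points and P = s + 5t:
  (-53/74, -61/74) → P = -179/37
  (41/4, 125/8) → P = 707/8
  (-12/91, -192/91) → P = -972/91
  (7/6, -37/36) → P = -143/36

s = 41/4, t = 125/8, maximum P = 707/8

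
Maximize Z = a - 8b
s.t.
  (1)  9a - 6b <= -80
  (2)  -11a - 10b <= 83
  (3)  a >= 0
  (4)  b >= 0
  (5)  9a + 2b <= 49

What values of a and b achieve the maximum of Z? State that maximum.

a = 0, b = 40/3, maximum Z = -320/3

Vertices and Z = a - 8b:
  (0, 40/3) → Z = -320/3
  (67/36, 129/8) → Z = -4577/36
  (0, 49/2) → Z = -196

At the optimal vertex, 9a - 6b = -80 and a = 0.
Solving simultaneously gives a = 0, b = 40/3.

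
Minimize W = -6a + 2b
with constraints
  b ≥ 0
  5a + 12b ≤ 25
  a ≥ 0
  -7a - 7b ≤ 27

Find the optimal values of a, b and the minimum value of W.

Corner points and W = -6a + 2b:
  (5, 0) → W = -30
  (0, 0) → W = 0
  (0, 25/12) → W = 25/6

a = 5, b = 0, minimum W = -30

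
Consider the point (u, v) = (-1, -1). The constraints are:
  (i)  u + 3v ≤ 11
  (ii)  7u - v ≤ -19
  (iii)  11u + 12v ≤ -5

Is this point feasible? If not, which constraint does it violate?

not feasible — violates (ii)

Constraint (ii): 7u - v = -6, which is not ≤ -19. All other constraints are satisfied.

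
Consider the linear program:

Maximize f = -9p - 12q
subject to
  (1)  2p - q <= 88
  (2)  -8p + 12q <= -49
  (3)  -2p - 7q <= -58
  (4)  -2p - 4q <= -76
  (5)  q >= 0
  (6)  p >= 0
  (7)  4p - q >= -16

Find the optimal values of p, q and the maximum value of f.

Extreme points and f = -9p - 12q:
  (1007/16, 303/8) → f = -16335/16
  (44, 0) → f = -396
  (277/14, 255/28) → f = -4023/14
  (38, 0) → f = -342

p = 277/14, q = 255/28, maximum f = -4023/14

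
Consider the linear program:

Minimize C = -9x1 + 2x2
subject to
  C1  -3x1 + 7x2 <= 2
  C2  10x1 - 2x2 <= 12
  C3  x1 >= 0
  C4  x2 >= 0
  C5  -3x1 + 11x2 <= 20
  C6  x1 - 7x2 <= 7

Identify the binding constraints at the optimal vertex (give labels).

Feasible corners and C = -9x1 + 2x2:
  (11/8, 7/8) → C = -85/8
  (0, 2/7) → C = 4/7
  (6/5, 0) → C = -54/5
  (0, 0) → C = 0

The minimum is at (6/5, 0). Substituting into each constraint, equality holds for C2 and C4; the remaining constraints have slack.

C2 and C4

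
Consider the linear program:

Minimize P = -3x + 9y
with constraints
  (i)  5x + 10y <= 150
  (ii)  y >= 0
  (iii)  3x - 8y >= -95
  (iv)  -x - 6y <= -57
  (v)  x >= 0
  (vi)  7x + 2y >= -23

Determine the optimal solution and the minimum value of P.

x = 33/2, y = 27/4, minimum P = 45/4

Extreme points and P = -3x + 9y:
  (25/7, 185/14) → P = 1515/14
  (33/2, 27/4) → P = 45/4
  (0, 95/8) → P = 855/8
  (0, 19/2) → P = 171/2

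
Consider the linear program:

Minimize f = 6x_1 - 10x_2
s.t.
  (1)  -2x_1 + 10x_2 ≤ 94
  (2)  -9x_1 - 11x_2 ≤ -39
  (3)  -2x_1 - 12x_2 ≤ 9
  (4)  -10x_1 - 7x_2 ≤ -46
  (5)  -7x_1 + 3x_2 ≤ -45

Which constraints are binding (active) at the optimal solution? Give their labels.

Corner points and f = 6x_1 - 10x_2:
  (183/16, 187/16) → f = -193/4
  (567/86, -159/86) → f = 2496/43
  (153/26, -33/26) → f = 48
The feasible region is unbounded (it extends along (5, 1), (6, -1)), but f strictly increases along every unbounded feasible direction, so there is no improving ray and the minimum is attained at a vertex.

The minimum is at (183/16, 187/16). Substituting into each constraint, equality holds for (1) and (5); the remaining constraints have slack.

(1) and (5)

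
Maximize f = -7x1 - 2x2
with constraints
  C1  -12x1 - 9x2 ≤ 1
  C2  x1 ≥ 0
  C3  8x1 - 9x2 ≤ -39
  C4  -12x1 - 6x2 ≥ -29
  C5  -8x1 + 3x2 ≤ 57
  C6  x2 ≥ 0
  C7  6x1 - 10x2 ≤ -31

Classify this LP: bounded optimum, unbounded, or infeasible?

bounded optimum

Feasible corners and f = -7x1 - 2x2:
  (0, 13/3) → f = -26/3
  (0, 29/6) → f = -29/3
  (9/52, 175/39) → f = -1589/156
The feasible region has finitely many vertices and no improving ray; the maximum is -26/3 at (0, 13/3).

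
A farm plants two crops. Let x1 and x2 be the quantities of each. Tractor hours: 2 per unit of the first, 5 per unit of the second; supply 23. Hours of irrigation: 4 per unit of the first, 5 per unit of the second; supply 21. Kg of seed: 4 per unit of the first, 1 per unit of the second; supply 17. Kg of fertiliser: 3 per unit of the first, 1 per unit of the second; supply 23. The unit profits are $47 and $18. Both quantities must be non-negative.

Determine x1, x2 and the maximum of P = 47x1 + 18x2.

x1 = 4, x2 = 1, maximum P = 206

Corner points and P = 47x1 + 18x2:
  (0, 0) → P = 0
  (0, 21/5) → P = 378/5
  (17/4, 0) → P = 799/4
  (4, 1) → P = 206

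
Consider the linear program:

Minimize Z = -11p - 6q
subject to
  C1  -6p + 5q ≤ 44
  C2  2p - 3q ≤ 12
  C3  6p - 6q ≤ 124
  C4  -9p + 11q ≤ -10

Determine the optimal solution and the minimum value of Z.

p = 326/3, q = 88, minimum Z = -5170/3

Feasible corners and Z = -11p - 6q:
  (50, 88/3) → Z = -726
  (-102/5, -88/5) → Z = 330
  (326/3, 88) → Z = -5170/3

The optimum lies where 6p - 6q = 124 and -9p + 11q = -10.
Solving simultaneously gives p = 326/3, q = 88.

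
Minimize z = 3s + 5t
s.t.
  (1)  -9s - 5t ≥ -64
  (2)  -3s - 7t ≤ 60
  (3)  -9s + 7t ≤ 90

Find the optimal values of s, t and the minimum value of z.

The optimum lies where -3s - 7t = 60 and -9s + 7t = 90.
Solving simultaneously gives s = -25/2, t = -45/14.

s = -25/2, t = -45/14, minimum z = -375/7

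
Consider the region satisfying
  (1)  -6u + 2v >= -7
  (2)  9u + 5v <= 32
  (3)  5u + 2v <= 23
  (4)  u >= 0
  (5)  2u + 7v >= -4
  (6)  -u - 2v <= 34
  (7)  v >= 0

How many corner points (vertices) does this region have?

Intersecting each pair of boundary lines and keeping only the points that satisfy every inequality leaves:
  (33/16, 43/16)
  (7/6, 0)
  (0, 32/5)
  (0, 0)

4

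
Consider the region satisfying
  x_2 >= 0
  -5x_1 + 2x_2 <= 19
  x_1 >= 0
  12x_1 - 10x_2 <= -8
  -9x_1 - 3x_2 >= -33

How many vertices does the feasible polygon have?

Pairwise boundary intersections that survive every other constraint:
  (0, 19/2)
  (3/11, 112/11)
  (0, 4/5)
  (17/7, 26/7)

4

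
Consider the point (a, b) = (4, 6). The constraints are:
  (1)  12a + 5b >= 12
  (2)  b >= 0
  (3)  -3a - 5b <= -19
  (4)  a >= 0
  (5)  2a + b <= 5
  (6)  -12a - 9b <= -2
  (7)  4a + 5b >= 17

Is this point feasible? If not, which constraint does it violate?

Constraint (5): 2a + b = 14, which is not ≤ 5. All other constraints are satisfied.

not feasible — violates (5)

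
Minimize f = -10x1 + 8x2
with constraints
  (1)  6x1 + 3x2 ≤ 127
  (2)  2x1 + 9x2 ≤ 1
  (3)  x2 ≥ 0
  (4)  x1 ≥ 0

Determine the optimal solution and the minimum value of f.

x1 = 1/2, x2 = 0, minimum f = -5

The binding constraints are 2x1 + 9x2 = 1 and x2 = 0.
Solving simultaneously gives x1 = 1/2, x2 = 0.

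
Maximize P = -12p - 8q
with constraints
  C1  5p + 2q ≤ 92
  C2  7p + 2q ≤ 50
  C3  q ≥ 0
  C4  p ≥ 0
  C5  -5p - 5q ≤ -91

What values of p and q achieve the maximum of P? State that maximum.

Feasible corners and P = -12p - 8q:
  (0, 25) → P = -200
  (68/25, 387/25) → P = -3912/25
  (0, 91/5) → P = -728/5

p = 0, q = 91/5, maximum P = -728/5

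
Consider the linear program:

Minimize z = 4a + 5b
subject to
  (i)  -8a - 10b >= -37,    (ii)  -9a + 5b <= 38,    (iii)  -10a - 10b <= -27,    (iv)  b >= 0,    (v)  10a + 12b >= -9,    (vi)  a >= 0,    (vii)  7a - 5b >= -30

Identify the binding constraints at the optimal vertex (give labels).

Vertices and z = 4a + 5b:
  (37/8, 0) → z = 37/2
  (0, 37/10) → z = 37/2
  (27/10, 0) → z = 54/5
  (0, 27/10) → z = 27/2

The minimum is at (27/10, 0). Substituting into each constraint, equality holds for (iii) and (iv); the remaining constraints have slack.

(iii) and (iv)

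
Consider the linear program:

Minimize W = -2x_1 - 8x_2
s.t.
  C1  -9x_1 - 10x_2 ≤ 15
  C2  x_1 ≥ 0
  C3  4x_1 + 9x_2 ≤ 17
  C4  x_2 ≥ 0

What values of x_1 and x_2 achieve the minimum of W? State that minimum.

Extreme points and W = -2x_1 - 8x_2:
  (0, 17/9) → W = -136/9
  (0, 0) → W = 0
  (17/4, 0) → W = -17/2

x_1 = 0, x_2 = 17/9, minimum W = -136/9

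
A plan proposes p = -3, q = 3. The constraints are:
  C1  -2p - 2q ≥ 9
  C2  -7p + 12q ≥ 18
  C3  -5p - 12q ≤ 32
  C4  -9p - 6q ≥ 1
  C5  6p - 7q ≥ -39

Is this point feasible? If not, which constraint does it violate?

not feasible — violates C1

Constraint C1: -2p - 2q = 0, which is not ≥ 9. All other constraints are satisfied.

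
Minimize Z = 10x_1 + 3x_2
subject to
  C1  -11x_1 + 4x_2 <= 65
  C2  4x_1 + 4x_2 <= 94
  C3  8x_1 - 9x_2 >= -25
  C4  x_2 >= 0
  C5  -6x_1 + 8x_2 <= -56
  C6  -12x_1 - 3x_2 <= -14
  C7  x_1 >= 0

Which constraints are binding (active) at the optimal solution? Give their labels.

C4 and C5

Extreme points and Z = 10x_1 + 3x_2:
  (47/2, 0) → Z = 235
  (122/7, 85/14) → Z = 385/2
  (28/3, 0) → Z = 280/3

The minimum is at (28/3, 0). Substituting into each constraint, equality holds for C4 and C5; the remaining constraints have slack.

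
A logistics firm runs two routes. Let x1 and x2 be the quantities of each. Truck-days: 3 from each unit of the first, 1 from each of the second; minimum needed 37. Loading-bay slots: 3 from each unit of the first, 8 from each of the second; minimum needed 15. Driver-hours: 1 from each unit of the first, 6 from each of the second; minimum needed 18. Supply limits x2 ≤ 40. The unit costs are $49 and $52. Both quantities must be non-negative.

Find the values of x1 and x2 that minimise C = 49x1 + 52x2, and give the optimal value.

x1 = 12, x2 = 1, minimum C = 640

Extreme points and C = 49x1 + 52x2:
  (0, 37) → C = 1924
  (0, 40) → C = 2080
  (18, 0) → C = 882
  (12, 1) → C = 640
The feasible region is unbounded (it extends along (1, 0)), but C strictly increases along every unbounded feasible direction, so there is no improving ray and the minimum is attained at a vertex.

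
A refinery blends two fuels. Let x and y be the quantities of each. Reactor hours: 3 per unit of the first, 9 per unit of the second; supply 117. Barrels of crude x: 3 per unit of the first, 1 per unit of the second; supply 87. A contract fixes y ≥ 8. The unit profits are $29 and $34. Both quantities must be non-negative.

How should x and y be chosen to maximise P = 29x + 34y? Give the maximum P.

x = 15, y = 8, maximum P = 707

The optimum lies where 3x + 9y = 117 and y = 8.
Solving simultaneously gives x = 15, y = 8.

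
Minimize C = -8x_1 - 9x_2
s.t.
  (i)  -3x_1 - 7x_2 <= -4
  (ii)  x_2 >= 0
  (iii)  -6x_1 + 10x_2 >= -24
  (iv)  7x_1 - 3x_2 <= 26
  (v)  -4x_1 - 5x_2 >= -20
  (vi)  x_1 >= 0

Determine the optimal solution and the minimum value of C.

x_1 = 190/47, x_2 = 36/47, minimum C = -1844/47

Vertices and C = -8x_1 - 9x_2:
  (4/3, 0) → C = -32/3
  (0, 4/7) → C = -36/7
  (26/7, 0) → C = -208/7
  (190/47, 36/47) → C = -1844/47
  (0, 4) → C = -36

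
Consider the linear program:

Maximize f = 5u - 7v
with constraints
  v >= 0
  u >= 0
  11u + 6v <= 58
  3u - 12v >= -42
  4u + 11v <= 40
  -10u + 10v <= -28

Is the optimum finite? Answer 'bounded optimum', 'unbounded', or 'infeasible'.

Extreme points and f = 5u - 7v:
  (58/11, 0) → f = 290/11
  (14/5, 0) → f = 14
  (22/5, 8/5) → f = 54/5
The feasible region has finitely many vertices and no improving ray; the maximum is 290/11 at (58/11, 0).

bounded optimum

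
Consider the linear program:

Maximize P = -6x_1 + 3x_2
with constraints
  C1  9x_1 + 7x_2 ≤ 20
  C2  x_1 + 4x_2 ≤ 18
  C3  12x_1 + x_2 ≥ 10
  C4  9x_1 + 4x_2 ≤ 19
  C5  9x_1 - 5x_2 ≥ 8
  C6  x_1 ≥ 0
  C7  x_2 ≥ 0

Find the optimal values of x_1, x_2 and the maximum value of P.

Extreme points and P = -6x_1 + 3x_2:
  (53/27, 1/3) → P = -97/9
  (13/9, 1) → P = -17/3
  (19/9, 0) → P = -38/3
  (8/9, 0) → P = -16/3

x_1 = 8/9, x_2 = 0, maximum P = -16/3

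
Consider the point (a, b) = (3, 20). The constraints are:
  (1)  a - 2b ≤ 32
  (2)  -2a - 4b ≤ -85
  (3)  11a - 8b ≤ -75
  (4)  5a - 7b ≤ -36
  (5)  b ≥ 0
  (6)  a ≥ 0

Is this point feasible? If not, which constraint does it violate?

feasible

(1): -37 ≤ 32 ✓
(2): -86 ≤ -85 ✓
(3): -127 ≤ -75 ✓
(4): -125 ≤ -36 ✓
(5): 20 ≥ 0 ✓
(6): 3 ≥ 0 ✓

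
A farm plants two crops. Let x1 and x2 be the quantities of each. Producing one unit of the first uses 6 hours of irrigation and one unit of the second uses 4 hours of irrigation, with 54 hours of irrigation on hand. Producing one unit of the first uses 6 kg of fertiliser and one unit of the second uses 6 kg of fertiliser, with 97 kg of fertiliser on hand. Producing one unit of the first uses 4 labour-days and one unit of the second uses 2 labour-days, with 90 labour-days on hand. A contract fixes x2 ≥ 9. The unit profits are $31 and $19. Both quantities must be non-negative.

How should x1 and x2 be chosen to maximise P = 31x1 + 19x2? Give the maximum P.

Extreme points and P = 31x1 + 19x2:
  (0, 27/2) → P = 513/2
  (0, 9) → P = 171
  (3, 9) → P = 264

x1 = 3, x2 = 9, maximum P = 264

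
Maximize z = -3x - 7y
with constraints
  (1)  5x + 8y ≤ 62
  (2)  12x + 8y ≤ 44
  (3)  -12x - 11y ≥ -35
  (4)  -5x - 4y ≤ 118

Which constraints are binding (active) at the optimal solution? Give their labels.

Corner points and z = -3x - 7y:
  (-402/41, 569/41) → z = -2777/41
  (-298/5, 45) → z = -681/5
  (17/3, -3) → z = 4
  (140, -409/2) → z = 2023/2

The maximum is at (140, -409/2). Substituting into each constraint, equality holds for (2) and (4); the remaining constraints have slack.

(2) and (4)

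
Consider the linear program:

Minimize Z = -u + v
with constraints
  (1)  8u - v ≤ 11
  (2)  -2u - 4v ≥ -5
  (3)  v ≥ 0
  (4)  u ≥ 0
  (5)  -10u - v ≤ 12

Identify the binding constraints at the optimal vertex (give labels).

(1) and (3)

Vertices and Z = -u + v:
  (49/34, 9/17) → Z = -31/34
  (11/8, 0) → Z = -11/8
  (0, 5/4) → Z = 5/4
  (0, 0) → Z = 0

The minimum is at (11/8, 0). Substituting into each constraint, equality holds for (1) and (3); the remaining constraints have slack.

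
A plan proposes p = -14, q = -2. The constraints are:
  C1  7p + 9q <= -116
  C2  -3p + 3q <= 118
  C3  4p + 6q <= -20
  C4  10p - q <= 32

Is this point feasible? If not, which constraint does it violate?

feasible

C1: -116 ≤ -116 ✓
C2: 36 ≤ 118 ✓
C3: -68 ≤ -20 ✓
C4: -138 ≤ 32 ✓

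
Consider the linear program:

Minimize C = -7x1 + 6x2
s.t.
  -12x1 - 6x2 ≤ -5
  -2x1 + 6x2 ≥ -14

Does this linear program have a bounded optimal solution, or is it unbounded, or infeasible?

unbounded

From the feasible point (19/14, -79/42), moving in the direction (6, 2) keeps every constraint satisfied while C decreases without bound.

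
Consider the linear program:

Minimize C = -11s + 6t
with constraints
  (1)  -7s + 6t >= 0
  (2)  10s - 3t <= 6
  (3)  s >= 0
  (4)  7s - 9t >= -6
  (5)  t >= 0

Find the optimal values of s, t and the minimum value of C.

Extreme points and C = -11s + 6t:
  (12/13, 14/13) → C = -48/13
  (0, 0) → C = 0
  (24/23, 34/23) → C = -60/23
  (0, 2/3) → C = 4

The binding constraints are -7s + 6t = 0 and 10s - 3t = 6.
Solving simultaneously gives s = 12/13, t = 14/13.

s = 12/13, t = 14/13, minimum C = -48/13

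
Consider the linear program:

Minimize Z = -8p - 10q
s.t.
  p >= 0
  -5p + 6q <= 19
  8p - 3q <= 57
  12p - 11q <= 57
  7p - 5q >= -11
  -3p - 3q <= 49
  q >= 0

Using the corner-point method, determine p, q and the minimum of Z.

Corner points and Z = -8p - 10q:
  (0, 11/5) → Z = -22
  (0, 0) → Z = 0
  (133/11, 437/33) → Z = -7562/33
  (29/17, 78/17) → Z = -1012/17
  (114/13, 57/13) → Z = -114
  (19/4, 0) → Z = -38

p = 133/11, q = 437/33, minimum Z = -7562/33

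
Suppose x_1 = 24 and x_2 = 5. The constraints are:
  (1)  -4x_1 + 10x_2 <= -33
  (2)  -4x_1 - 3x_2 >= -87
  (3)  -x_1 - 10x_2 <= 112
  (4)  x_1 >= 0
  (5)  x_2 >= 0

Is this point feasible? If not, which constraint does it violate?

not feasible — violates (2)

Constraint (2): -4x_1 - 3x_2 = -111, which is not ≥ -87. All other constraints are satisfied.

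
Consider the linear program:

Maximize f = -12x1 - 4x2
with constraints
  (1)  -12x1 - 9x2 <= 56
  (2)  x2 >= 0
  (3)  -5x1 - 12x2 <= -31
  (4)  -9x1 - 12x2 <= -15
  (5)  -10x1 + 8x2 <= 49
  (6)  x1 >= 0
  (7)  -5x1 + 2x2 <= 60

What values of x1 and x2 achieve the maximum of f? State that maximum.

x1 = 0, x2 = 31/12, maximum f = -31/3

The feasible region is unbounded (it extends along (4, 5), (1, 0)), but f strictly decreases along every unbounded feasible direction, so there is no improving ray and the maximum is attained at a vertex.

At the optimal vertex, -5x1 - 12x2 = -31 and x1 = 0.
Solving simultaneously gives x1 = 0, x2 = 31/12.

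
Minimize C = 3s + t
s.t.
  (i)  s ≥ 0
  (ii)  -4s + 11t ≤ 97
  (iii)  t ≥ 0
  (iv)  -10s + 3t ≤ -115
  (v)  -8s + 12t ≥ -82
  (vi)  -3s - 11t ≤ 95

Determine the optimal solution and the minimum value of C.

Feasible corners and C = 3s + t:
  (778/49, 715/49) → C = 3049/49
  (1033/20, 138/5) → C = 3651/20
  (189/16, 25/24) → C = 1751/48

At the optimal vertex, -10s + 3t = -115 and -8s + 12t = -82.
Solving simultaneously gives s = 189/16, t = 25/24.

s = 189/16, t = 25/24, minimum C = 1751/48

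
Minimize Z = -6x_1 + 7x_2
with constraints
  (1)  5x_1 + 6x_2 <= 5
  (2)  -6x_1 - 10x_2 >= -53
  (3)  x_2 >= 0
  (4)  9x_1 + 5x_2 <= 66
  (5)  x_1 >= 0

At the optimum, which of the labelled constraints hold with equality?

Corner points and Z = -6x_1 + 7x_2:
  (1, 0) → Z = -6
  (0, 5/6) → Z = 35/6
  (0, 0) → Z = 0

The minimum is at (1, 0). Substituting into each constraint, equality holds for (1) and (3); the remaining constraints have slack.

(1) and (3)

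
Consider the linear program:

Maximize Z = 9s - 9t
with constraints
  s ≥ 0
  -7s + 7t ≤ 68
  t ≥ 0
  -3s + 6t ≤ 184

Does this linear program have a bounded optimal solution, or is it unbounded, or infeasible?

unbounded

From the feasible point (0, 68/7), moving in the direction (1, 0) keeps every constraint satisfied while Z increases without bound.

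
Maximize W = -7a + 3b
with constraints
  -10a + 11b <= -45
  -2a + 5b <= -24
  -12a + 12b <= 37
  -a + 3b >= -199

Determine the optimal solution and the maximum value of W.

a = -833/8, b = -2425/24, maximum W = 1703/4

Feasible corners and W = -7a + 3b:
  (-39/28, -75/14) → W = -177/28
  (-947/12, -455/6) → W = 3899/12
  (-833/8, -2425/24) → W = 1703/4
The feasible region is unbounded (it extends along (3, 1), (5, 2)), but W strictly decreases along every unbounded feasible direction, so there is no improving ray and the maximum is attained at a vertex.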